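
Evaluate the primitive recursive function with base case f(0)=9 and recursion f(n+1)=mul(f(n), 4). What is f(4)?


f(0) = 9
f(1) = mul(f(0), 4) = mul(9, 4) = 36
f(2) = mul(f(1), 4) = mul(36, 4) = 144
f(3) = mul(f(2), 4) = mul(144, 4) = 576
f(4) = mul(f(3), 4) = mul(576, 4) = 2304


2304


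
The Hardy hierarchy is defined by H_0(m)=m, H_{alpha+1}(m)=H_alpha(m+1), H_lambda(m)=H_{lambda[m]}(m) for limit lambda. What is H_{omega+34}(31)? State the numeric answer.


H_{omega+34}(31):
Unwind the 34 successor steps: H_{omega+34}(31) = H_omega(31+34) = H_omega(65).
H_omega(m) = H_m(m) = m + m = 2m.
Result = 2 * 65 = 130

130


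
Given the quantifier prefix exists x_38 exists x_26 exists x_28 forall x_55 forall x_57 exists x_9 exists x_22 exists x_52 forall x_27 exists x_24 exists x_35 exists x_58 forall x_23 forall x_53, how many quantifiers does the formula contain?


Quantifier prefix has 14 quantifier symbols.
Quantifier depth = 14

14


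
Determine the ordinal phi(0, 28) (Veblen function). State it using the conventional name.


phi(0, 28):
phi(0, beta) = omega^beta by definition.
phi(0, 28) = omega^28

omega^28


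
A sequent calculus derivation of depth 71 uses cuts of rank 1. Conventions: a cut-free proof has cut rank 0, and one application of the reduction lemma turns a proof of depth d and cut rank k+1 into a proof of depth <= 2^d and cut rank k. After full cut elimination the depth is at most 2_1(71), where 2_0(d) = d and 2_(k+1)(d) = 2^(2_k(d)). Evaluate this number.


Each rank reduction sends depth d to at most 2^d; cut rank r needs r reductions.
2_0(71) = 71
2_1(71) = 2^71 = 2361183241434822606848
Cut-free depth bound = 2361183241434822606848

2361183241434822606848


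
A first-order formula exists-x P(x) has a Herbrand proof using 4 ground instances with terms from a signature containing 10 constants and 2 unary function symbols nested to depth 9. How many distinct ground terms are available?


Herbrand terms by depth:
Depth 0: 10 constants
Depth 1: 20 new terms (running total: 30)
Depth 2: 40 new terms (running total: 70)
Depth 3: 80 new terms (running total: 150)
Depth 4: 160 new terms (running total: 310)
Depth 5: 320 new terms (running total: 630)
Depth 6: 640 new terms (running total: 1270)
Depth 7: 1280 new terms (running total: 2550)
Depth 8: 2560 new terms (running total: 5110)
Depth 9: 5120 new terms (running total: 10230)
Total distinct ground terms = 10230

10230


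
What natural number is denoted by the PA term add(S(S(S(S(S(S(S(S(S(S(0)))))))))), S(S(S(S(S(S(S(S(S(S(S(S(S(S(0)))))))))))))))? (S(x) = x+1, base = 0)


add(S^10(0), S^14(0)):
S^10(0) = 10
S^14(0) = 14
10 + 14 = 24

24


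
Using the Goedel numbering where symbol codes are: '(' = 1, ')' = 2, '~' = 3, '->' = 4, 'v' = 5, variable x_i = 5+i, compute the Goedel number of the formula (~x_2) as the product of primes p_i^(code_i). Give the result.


Formula: (~x_2)
Symbol codes: [1, 3, 7, 2]
Primes: [2, 3, 5, 7]
p_1^1 = 2^1 = 2
p_2^3 = 3^3 = 27
p_3^7 = 5^7 = 78125
p_4^2 = 7^2 = 49
Product = 206718750

206718750


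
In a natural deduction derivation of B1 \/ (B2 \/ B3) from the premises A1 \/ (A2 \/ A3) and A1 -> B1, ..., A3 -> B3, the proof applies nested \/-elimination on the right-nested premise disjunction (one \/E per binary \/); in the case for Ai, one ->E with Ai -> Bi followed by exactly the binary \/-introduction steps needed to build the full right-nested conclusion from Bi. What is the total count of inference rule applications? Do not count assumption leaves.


Constructive dilemma with 3 branches, all disjunctions right-nested:
- \/E: the premise has 2 binary \/, each eliminated once: 2 nodes.
- ->E: one per case (Ai with Ai -> Bi gives Bi): 3 nodes.
- \/I: in case i < n, Bi needs 1 step to form Bi \/ (B(i+1) \/ ...) and then i-1 steps to prepend B(i-1), ..., B1, i.e. i steps; in case i = n, B3 needs 2 prepend steps.
  \/I total = (1 + 2 + ... + 2) + 2 = 3 + 2 = 5 nodes.
Total = 2 + 3 + 5 = 10

10


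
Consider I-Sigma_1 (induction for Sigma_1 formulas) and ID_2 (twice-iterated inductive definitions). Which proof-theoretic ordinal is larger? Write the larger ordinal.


Proof-theoretic ordinal of I-Sigma_1 (induction for Sigma_1 formulas): omega^omega
Proof-theoretic ordinal of ID_2 (twice-iterated inductive definitions): psi_0(epsilon_{Omega_2+1})
Comparing: omega^omega < psi_0(epsilon_{Omega_2+1}).
The larger ordinal is psi_0(epsilon_{Omega_2+1}) (from ID_2 (twice-iterated inductive definitions)).

psi_0(epsilon_{Omega_2+1})


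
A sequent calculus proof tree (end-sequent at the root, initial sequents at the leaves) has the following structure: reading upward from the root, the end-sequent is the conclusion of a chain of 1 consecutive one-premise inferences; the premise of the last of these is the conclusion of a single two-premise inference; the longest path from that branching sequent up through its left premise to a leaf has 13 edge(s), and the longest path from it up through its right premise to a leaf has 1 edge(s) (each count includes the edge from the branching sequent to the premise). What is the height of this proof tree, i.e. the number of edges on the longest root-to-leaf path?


Longest path through the left premise: 13 edges (measured from the branching sequent)
Longest path through the right premise: 1 edges
Height of the subtree rooted at the branching sequent: max(13, 1) = 13
The branching sequent sits 1 edges above the root (the chain of one-premise inferences), so height = 13 + 1 = 14

14


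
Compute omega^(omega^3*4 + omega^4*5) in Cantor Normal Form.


omega^(omega^3*4 + omega^4*5):
In ordinal addition a term is absorbed by a following term of strictly larger exponent: 3 < 4, so omega^3*4 + omega^4*5 = omega^4*5.
omega raised to a CNF ordinal is a single CNF term: Result = omega^(omega^4*5)

omega^(omega^4*5)


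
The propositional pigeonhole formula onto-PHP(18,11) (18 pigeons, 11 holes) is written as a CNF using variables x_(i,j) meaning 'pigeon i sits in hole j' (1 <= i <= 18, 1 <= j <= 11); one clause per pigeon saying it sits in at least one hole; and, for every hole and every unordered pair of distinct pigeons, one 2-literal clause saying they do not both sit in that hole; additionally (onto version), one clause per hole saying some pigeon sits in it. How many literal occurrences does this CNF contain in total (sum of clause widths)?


onto-PHP(18,11): 18 pigeons, 11 holes, 18*11 = 198 variables.
- pigeon clauses: one per pigeon -> 18 clauses of width 11 -> 198 literals
- hole clauses: 11 holes * C(18,2) = 11 * 153 -> 1683 clauses of width 2 -> 3366 literals
- onto clauses: one per hole -> 11 clauses of width 18 -> 198 literals
Total literal occurrences = 198 + 3366 + 198 = 3762

3762


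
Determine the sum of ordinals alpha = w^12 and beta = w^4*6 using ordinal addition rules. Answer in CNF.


Ordinal addition w^12 + w^4*6:
Leading exponent of alpha (12) > leading exponent of beta (4).
Since alpha's term has higher exponent than beta's leading term,
the sum is simply alpha followed by beta.
Result = w^12 + w^4*6

w^12 + w^4*6


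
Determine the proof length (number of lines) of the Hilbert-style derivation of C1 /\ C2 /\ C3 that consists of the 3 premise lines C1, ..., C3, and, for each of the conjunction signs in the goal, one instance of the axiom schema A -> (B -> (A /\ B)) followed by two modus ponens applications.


Conjoining 3 premises:
- 3 premise lines
- the goal has 2 conjunction signs; each costs 1 axiom instance + 2 MP = 3 lines: 3 * 2 = 6
Total = 3 + 6 = 9 lines.

9


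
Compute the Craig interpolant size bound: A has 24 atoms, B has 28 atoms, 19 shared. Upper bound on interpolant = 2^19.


Shared atoms = 19
Craig interpolant size bound = 2^19
= 524288

524288


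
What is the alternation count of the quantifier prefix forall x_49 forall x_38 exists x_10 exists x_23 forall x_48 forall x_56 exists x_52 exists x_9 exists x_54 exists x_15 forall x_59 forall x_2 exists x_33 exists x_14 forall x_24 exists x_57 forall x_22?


Walk the prefix and count type changes:
  position 1: forall -> forall
  position 2: forall -> exists <-- alternation
  position 3: exists -> exists
  position 4: exists -> forall <-- alternation
  position 5: forall -> forall
  position 6: forall -> exists <-- alternation
  position 7: exists -> exists
  position 8: exists -> exists
  position 9: exists -> exists
  position 10: exists -> forall <-- alternation
  position 11: forall -> forall
  position 12: forall -> exists <-- alternation
  position 13: exists -> exists
  position 14: exists -> forall <-- alternation
  position 15: forall -> exists <-- alternation
  position 16: exists -> forall <-- alternation
Total alternations = 8

8


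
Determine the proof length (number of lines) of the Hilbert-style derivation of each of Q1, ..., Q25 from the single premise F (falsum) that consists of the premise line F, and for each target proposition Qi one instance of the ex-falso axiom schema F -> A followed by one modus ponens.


Ex falso, line by line:
- 1 premise line (F)
- 25 targets, each needing 1 axiom instance (F -> Qi) + 1 MP = 2 lines: 2 * 25 = 50
Total = 1 + 50 = 51 lines.

51


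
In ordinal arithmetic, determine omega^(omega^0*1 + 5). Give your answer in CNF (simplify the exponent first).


omega^(omega^0*1 + 5):
omega^0 = 1, so the exponent is 1 + 5 = 6 (finite ordinal addition).
Result = omega^6, already a single CNF term.

omega^6


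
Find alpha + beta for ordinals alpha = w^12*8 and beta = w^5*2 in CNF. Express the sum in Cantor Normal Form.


Ordinal addition w^12*8 + w^5*2:
Leading exponent of alpha (12) > leading exponent of beta (5).
Since alpha's term has higher exponent than beta's leading term,
the sum is simply alpha followed by beta.
Result = w^12*8 + w^5*2

w^12*8 + w^5*2


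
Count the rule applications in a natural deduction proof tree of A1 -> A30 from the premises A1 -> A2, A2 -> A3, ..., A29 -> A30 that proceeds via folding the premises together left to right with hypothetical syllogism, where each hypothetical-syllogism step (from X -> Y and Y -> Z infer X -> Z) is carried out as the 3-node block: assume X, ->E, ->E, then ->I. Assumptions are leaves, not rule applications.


There are 29 premises in the chain. The first HS step combines premises 1 and 2; each further premise needs one more HS step.
So 29 premises require 29 - 1 = 28 hypothetical-syllogism steps.
Each HS step uses 3 inference nodes (->E, ->E, ->I).
28 * 3 = 84 total inference nodes.

84


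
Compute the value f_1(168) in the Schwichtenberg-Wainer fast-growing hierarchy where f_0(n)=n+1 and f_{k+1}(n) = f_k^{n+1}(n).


f_1(168) = f_0^169(168)
f_0 adds 1 each time, applied 169 times.
f_1(168) = 168 + 169 = 337

337


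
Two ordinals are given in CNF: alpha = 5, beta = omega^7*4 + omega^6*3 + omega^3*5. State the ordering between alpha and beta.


Compare term by term from highest exponent:
alpha = 5
beta = omega^7*4 + omega^6*3 + omega^3*5
Term 1: alpha has omega^0*5, beta has omega^7*4
Term 2: alpha has omega^0*0, beta has omega^6*3
Term 3: alpha has omega^0*0, beta has omega^3*5
Result: alpha < beta

alpha < beta


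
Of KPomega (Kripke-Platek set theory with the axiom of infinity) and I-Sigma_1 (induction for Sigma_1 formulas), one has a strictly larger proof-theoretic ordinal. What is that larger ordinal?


Proof-theoretic ordinal of KPomega (Kripke-Platek set theory with the axiom of infinity): psi_0(epsilon_{Omega+1})
Proof-theoretic ordinal of I-Sigma_1 (induction for Sigma_1 formulas): omega^omega
Comparing: omega^omega < psi_0(epsilon_{Omega+1}).
The larger ordinal is psi_0(epsilon_{Omega+1}) (from KPomega (Kripke-Platek set theory with the axiom of infinity)).

psi_0(epsilon_{Omega+1})


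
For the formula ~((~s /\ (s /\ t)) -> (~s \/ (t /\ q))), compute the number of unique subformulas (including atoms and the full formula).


Formula: ~((~s /\ (s /\ t)) -> (~s \/ (t /\ q)))
Subformulas found:
  1. q
  2. s
  3. t
  4. ~s
  5. (s /\ t)
  6. (t /\ q)
  7. (~s /\ (s /\ t))
  8. (~s \/ (t /\ q))
  9. ((~s /\ (s /\ t)) -> (~s \/ (t /\ q)))
  10. ~((~s /\ (s /\ t)) -> (~s \/ (t /\ q)))
Total distinct subformulas = 10

10


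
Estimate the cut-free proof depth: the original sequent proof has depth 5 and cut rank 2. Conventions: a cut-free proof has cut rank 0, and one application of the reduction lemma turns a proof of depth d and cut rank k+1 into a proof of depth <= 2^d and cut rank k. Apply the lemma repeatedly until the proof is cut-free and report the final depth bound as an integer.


Each rank reduction sends depth d to at most 2^d; cut rank r needs r reductions.
2_0(5) = 5
2_1(5) = 2^5 = 32
2_2(5) = 2^32 = 4294967296
Cut-free depth bound = 4294967296

4294967296


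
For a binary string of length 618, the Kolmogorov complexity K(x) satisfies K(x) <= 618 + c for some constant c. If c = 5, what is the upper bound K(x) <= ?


K(x) <= |x| + c = 618 + 5 = 623

623


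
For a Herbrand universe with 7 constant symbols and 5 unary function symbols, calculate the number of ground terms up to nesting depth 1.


Herbrand terms by depth:
Depth 0: 7 constants
Depth 1: 35 new terms (running total: 42)
Total distinct ground terms = 42

42


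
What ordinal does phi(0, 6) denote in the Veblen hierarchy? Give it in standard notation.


phi(0, 6):
phi(0, beta) = omega^beta by definition.
phi(0, 6) = omega^6

omega^6


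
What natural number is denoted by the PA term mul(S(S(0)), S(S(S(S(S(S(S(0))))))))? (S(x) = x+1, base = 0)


mul(S^2(0), S^7(0)):
S^2(0) = 2
S^7(0) = 7
2 * 7 = 14

14


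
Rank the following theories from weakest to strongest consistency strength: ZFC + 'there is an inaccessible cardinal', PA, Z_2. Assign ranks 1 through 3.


Ordering by consistency strength:
1. PA
2. Z_2
3. ZFC + 'there is an inaccessible cardinal'


ZFC + 'there is an inaccessible cardinal'=3, PA=1, Z_2=2


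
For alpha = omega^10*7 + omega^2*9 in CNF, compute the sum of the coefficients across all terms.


CNF: omega^10*7 + omega^2*9
Coefficients: 7 + 9 = 16

16


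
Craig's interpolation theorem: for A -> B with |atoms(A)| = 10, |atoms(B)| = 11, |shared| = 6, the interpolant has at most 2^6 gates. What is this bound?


Shared atoms = 6
Craig interpolant size bound = 2^6
= 64

64


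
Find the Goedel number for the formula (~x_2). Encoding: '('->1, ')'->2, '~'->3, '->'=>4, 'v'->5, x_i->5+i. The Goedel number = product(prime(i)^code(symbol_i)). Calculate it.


Formula: (~x_2)
Symbol codes: [1, 3, 7, 2]
Primes: [2, 3, 5, 7]
p_1^1 = 2^1 = 2
p_2^3 = 3^3 = 27
p_3^7 = 5^7 = 78125
p_4^2 = 7^2 = 49
Product = 206718750

206718750


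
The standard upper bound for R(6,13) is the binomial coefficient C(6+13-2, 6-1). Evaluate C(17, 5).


R(6,13) <= C(6+13-2, 6-1) = C(17, 5)
C(17, 5) = 17! / (5! * 12!)
= 6188

6188


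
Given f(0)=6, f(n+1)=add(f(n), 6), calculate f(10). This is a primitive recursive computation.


f(0) = 6
f(1) = add(f(0), 6) = add(6, 6) = 12
f(2) = add(f(1), 6) = add(12, 6) = 18
f(3) = add(f(2), 6) = add(18, 6) = 24
f(4) = add(f(3), 6) = add(24, 6) = 30
f(5) = add(f(4), 6) = add(30, 6) = 36
f(6) = add(f(5), 6) = add(36, 6) = 42
f(7) = add(f(6), 6) = add(42, 6) = 48
f(8) = add(f(7), 6) = add(48, 6) = 54
f(9) = add(f(8), 6) = add(54, 6) = 60
f(10) = add(f(9), 6) = add(60, 6) = 66


66


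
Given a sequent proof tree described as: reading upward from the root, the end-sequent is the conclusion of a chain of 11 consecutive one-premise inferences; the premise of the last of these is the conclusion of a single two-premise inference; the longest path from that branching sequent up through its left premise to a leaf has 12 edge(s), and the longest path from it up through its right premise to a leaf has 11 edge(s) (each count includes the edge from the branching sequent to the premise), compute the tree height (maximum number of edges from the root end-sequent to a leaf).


Longest path through the left premise: 12 edges (measured from the branching sequent)
Longest path through the right premise: 11 edges
Height of the subtree rooted at the branching sequent: max(12, 11) = 12
The branching sequent sits 11 edges above the root (the chain of one-premise inferences), so height = 12 + 11 = 23

23


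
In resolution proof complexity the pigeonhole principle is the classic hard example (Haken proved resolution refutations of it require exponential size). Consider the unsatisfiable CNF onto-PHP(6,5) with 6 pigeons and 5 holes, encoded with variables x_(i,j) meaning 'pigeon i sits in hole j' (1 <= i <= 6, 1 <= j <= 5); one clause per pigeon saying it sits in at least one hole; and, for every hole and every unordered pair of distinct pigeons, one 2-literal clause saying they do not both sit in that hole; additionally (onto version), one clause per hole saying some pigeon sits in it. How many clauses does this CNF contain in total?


onto-PHP(6,5): 6 pigeons, 5 holes, 6*5 = 30 variables.
- pigeon clauses: one per pigeon -> 6 clauses
- hole clauses: 5 holes * C(6,2) = 5 * 15 -> 75 clauses
- onto clauses: one per hole -> 5 clauses
Total clauses = 6 + 75 + 5 = 86

86


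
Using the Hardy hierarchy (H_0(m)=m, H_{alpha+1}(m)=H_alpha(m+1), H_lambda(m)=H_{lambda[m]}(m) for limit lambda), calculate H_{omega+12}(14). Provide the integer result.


H_{omega+12}(14):
Unwind the 12 successor steps: H_{omega+12}(14) = H_omega(14+12) = H_omega(26).
H_omega(m) = H_m(m) = m + m = 2m.
Result = 2 * 26 = 52

52


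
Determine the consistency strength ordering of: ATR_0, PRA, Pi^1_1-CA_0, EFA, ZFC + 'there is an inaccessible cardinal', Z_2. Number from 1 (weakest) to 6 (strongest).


Ordering by consistency strength:
1. EFA
2. PRA
3. ATR_0
4. Pi^1_1-CA_0
5. Z_2
6. ZFC + 'there is an inaccessible cardinal'


ATR_0=3, PRA=2, Pi^1_1-CA_0=4, EFA=1, ZFC + 'there is an inaccessible cardinal'=6, Z_2=5


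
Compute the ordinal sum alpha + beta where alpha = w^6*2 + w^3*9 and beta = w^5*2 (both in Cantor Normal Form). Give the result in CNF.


Ordinal addition (w^6*2 + w^3*9) + w^5*2:
alpha's leading term has exponent 6 > beta's exponent 5, so it survives.
alpha's tail term has exponent 3 < beta's exponent 5, so it is absorbed by beta.
In ordinal addition, any term followed by a strictly larger-exponent term is absorbed.
Result = w^6*2 + w^5*2

w^6*2 + w^5*2


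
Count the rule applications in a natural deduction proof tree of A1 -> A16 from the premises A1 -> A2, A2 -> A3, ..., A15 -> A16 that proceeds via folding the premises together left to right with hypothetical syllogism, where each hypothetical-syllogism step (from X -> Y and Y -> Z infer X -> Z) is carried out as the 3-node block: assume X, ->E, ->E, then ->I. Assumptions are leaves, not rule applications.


There are 15 premises in the chain. The first HS step combines premises 1 and 2; each further premise needs one more HS step.
So 15 premises require 15 - 1 = 14 hypothetical-syllogism steps.
Each HS step uses 3 inference nodes (->E, ->E, ->I).
14 * 3 = 42 total inference nodes.

42


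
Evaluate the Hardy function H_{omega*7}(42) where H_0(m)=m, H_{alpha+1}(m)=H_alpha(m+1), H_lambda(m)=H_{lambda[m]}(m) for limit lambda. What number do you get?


H_{omega*7}(42):
For the Hardy hierarchy, H_{omega*k}(n) = 2^k * n.
2^7 = 128.
128 * 42 = 5376

5376


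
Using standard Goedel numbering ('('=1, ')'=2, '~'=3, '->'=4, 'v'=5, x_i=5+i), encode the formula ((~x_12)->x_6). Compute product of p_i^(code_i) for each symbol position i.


Formula: ((~x_12)->x_6)
Symbol codes: [1, 1, 3, 17, 2, 4, 11, 2]
Primes: [2, 3, 5, 7, 11, 13, 17, 19]
p_1^1 = 2^1 = 2
p_2^1 = 3^1 = 3
p_3^3 = 5^3 = 125
p_4^17 = 7^17 = 232630513987207
p_5^2 = 11^2 = 121
p_6^4 = 13^4 = 28561
p_7^11 = 17^11 = 34271896307633
p_8^2 = 19^2 = 361
Product = 7459883758300720649211757910950691453250

7459883758300720649211757910950691453250


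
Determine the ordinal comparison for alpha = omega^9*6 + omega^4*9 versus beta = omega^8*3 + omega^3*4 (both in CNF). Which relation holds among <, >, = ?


Compare term by term from highest exponent:
alpha = omega^9*6 + omega^4*9
beta = omega^8*3 + omega^3*4
Term 1: alpha has omega^9*6, beta has omega^8*3
Term 2: alpha has omega^4*9, beta has omega^3*4
Result: alpha > beta

alpha > beta


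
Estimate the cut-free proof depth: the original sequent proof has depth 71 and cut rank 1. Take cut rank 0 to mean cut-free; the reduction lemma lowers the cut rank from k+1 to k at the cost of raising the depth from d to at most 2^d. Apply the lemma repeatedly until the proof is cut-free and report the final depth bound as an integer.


Each rank reduction sends depth d to at most 2^d; cut rank r needs r reductions.
2_0(71) = 71
2_1(71) = 2^71 = 2361183241434822606848
Cut-free depth bound = 2361183241434822606848

2361183241434822606848


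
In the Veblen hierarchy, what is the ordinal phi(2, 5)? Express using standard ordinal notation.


phi(2, 5):
phi(2, beta) = zeta_beta (the beta-th zeta number, fixed point of epsilon).
phi(2, 5) = zeta_5

zeta_5


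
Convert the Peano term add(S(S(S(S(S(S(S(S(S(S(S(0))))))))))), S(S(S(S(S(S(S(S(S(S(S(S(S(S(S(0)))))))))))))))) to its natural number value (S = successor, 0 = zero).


add(S^11(0), S^15(0)):
S^11(0) = 11
S^15(0) = 15
11 + 15 = 26

26


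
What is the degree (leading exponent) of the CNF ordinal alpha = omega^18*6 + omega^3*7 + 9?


CNF: omega^18*6 + omega^3*7 + 9
The leading term is omega^18*6, which has exponent 18.

18


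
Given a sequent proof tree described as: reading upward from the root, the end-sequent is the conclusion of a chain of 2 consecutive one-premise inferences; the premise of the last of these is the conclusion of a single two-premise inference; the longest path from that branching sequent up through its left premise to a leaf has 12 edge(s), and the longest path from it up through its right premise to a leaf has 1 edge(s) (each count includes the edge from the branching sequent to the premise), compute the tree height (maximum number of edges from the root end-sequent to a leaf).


Longest path through the left premise: 12 edges (measured from the branching sequent)
Longest path through the right premise: 1 edges
Height of the subtree rooted at the branching sequent: max(12, 1) = 12
The branching sequent sits 2 edges above the root (the chain of one-premise inferences), so height = 12 + 2 = 14

14


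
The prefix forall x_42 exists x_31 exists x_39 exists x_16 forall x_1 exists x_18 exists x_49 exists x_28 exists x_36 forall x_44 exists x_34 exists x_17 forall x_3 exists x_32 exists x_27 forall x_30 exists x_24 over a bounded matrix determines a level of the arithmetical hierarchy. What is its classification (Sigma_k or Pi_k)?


Leading quantifier is forall, so the class is Pi.
Number of quantifier blocks = alternations + 1 = 9 + 1 = 10.
Classification: Pi_10

Pi_10


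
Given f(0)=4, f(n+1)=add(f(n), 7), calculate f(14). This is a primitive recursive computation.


f(0) = 4
f(1) = add(f(0), 7) = add(4, 7) = 11
f(2) = add(f(1), 7) = add(11, 7) = 18
f(3) = add(f(2), 7) = add(18, 7) = 25
f(4) = add(f(3), 7) = add(25, 7) = 32
f(5) = add(f(4), 7) = add(32, 7) = 39
f(6) = add(f(5), 7) = add(39, 7) = 46
f(7) = add(f(6), 7) = add(46, 7) = 53
f(8) = add(f(7), 7) = add(53, 7) = 60
f(9) = add(f(8), 7) = add(60, 7) = 67
f(10) = add(f(9), 7) = add(67, 7) = 74
f(11) = add(f(10), 7) = add(74, 7) = 81
f(12) = add(f(11), 7) = add(81, 7) = 88
f(13) = add(f(12), 7) = add(88, 7) = 95
f(14) = add(f(13), 7) = add(95, 7) = 102


102


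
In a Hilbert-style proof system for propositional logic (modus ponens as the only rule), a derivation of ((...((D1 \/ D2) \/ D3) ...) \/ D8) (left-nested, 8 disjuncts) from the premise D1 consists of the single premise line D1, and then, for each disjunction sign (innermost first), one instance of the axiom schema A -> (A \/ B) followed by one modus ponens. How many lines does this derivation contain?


Building the left-nested 8-ary disjunction from D1:
- 1 premise line (D1)
- 8 disjuncts means 7 disjunction signs; each needs 1 axiom instance + 1 MP = 2 lines: 2 * 7 = 14
Total = 1 + 14 = 15 lines.

15


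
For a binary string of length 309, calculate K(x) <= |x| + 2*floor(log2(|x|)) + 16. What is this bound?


floor(log2(309)) = 8
2 * 8 = 16
K(x) <= 309 + 16 + 16 = 341

341


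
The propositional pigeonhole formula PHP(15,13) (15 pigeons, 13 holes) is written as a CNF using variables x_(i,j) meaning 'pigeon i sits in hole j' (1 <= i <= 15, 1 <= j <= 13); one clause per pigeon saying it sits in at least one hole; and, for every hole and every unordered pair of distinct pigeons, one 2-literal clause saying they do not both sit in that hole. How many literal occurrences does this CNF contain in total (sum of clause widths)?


PHP(15,13): 15 pigeons, 13 holes, 15*13 = 195 variables.
- pigeon clauses: one per pigeon -> 15 clauses of width 13 -> 195 literals
- hole clauses: 13 holes * C(15,2) = 13 * 105 -> 1365 clauses of width 2 -> 2730 literals
Total literal occurrences = 195 + 2730 = 2925

2925


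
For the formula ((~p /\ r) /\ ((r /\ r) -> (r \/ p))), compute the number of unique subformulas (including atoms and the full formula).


Formula: ((~p /\ r) /\ ((r /\ r) -> (r \/ p)))
Subformulas found:
  1. r
  2. p
  3. ~p
  4. (r /\ r)
  5. (r \/ p)
  6. (~p /\ r)
  7. ((r /\ r) -> (r \/ p))
  8. ((~p /\ r) /\ ((r /\ r) -> (r \/ p)))
Total distinct subformulas = 8

8


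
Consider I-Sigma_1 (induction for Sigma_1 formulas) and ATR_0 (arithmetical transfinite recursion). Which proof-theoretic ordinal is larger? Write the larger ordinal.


Proof-theoretic ordinal of I-Sigma_1 (induction for Sigma_1 formulas): omega^omega
Proof-theoretic ordinal of ATR_0 (arithmetical transfinite recursion): Gamma_0
Comparing: omega^omega < Gamma_0.
The larger ordinal is Gamma_0 (from ATR_0 (arithmetical transfinite recursion)).

Gamma_0


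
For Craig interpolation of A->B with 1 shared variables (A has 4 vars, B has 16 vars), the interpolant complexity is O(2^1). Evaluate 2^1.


Shared atoms = 1
Craig interpolant size bound = 2^1
= 2

2


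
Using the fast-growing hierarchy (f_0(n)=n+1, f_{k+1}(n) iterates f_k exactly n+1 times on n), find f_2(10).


f_2(10) = f_1^11(10)
f_1(m) = 2m + 1.
Iterating: f_1^k(n) = 2^k*(n+1) - 1.
f_2(10) = 2^11*(10+1) - 1 = 2048*11 - 1 = 22527

22527


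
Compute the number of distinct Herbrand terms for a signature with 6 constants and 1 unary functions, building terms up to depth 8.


Herbrand terms by depth:
Depth 0: 6 constants
Depth 1: 6 new terms (running total: 12)
Depth 2: 6 new terms (running total: 18)
Depth 3: 6 new terms (running total: 24)
Depth 4: 6 new terms (running total: 30)
Depth 5: 6 new terms (running total: 36)
Depth 6: 6 new terms (running total: 42)
Depth 7: 6 new terms (running total: 48)
Depth 8: 6 new terms (running total: 54)
Total distinct ground terms = 54

54


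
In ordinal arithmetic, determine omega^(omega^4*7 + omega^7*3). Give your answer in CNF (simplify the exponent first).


omega^(omega^4*7 + omega^7*3):
In ordinal addition a term is absorbed by a following term of strictly larger exponent: 4 < 7, so omega^4*7 + omega^7*3 = omega^7*3.
omega raised to a CNF ordinal is a single CNF term: Result = omega^(omega^7*3)

omega^(omega^7*3)


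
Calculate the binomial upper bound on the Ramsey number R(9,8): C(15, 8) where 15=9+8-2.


R(9,8) <= C(9+8-2, 9-1) = C(15, 8)
C(15, 8) = 15! / (8! * 7!)
= 6435

6435


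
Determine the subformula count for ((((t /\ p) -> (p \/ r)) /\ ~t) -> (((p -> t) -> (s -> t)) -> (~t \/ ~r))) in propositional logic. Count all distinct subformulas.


Formula: ((((t /\ p) -> (p \/ r)) /\ ~t) -> (((p -> t) -> (s -> t)) -> (~t \/ ~r)))
Subformulas found:
  1. r
  2. s
  3. t
  4. p
  5. ~t
  6. ~r
  7. (s -> t)
  8. (p -> t)
  9. (p \/ r)
  10. (t /\ p)
  11. (~t \/ ~r)
  12. ((p -> t) -> (s -> t))
  13. ((t /\ p) -> (p \/ r))
  14. (((t /\ p) -> (p \/ r)) /\ ~t)
  15. (((p -> t) -> (s -> t)) -> (~t \/ ~r))
  16. ((((t /\ p) -> (p \/ r)) /\ ~t) -> (((p -> t) -> (s -> t)) -> (~t \/ ~r)))
Total distinct subformulas = 16

16


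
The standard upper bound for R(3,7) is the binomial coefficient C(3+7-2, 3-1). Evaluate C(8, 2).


R(3,7) <= C(3+7-2, 3-1) = C(8, 2)
C(8, 2) = 8! / (2! * 6!)
= 28

28


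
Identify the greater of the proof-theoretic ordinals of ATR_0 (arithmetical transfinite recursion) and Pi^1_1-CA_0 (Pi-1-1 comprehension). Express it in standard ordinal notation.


Proof-theoretic ordinal of ATR_0 (arithmetical transfinite recursion): Gamma_0
Proof-theoretic ordinal of Pi^1_1-CA_0 (Pi-1-1 comprehension): psi_0(Omega_omega)
Comparing: Gamma_0 < psi_0(Omega_omega).
The larger ordinal is psi_0(Omega_omega) (from Pi^1_1-CA_0 (Pi-1-1 comprehension)).

psi_0(Omega_omega)


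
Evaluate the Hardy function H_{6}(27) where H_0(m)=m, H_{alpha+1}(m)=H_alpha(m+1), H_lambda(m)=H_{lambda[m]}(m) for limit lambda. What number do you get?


H_6(27):
For finite ordinals k, H_k(n) = n + k (each successor step adds 1).
H_6(27) = 27 + 6 = 33

33


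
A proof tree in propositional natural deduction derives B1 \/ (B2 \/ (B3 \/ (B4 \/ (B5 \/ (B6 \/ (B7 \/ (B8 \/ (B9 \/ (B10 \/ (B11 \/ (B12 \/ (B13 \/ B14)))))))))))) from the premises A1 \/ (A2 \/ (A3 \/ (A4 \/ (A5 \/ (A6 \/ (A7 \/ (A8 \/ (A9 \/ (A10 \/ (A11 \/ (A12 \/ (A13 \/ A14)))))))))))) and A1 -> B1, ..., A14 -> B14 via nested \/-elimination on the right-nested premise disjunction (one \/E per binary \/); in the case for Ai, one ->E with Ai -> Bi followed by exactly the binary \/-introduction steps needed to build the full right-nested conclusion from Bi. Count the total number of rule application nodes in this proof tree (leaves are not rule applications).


Constructive dilemma with 14 branches, all disjunctions right-nested:
- \/E: the premise has 13 binary \/, each eliminated once: 13 nodes.
- ->E: one per case (Ai with Ai -> Bi gives Bi): 14 nodes.
- \/I: in case i < n, Bi needs 1 step to form Bi \/ (B(i+1) \/ ...) and then i-1 steps to prepend B(i-1), ..., B1, i.e. i steps; in case i = n, B14 needs 13 prepend steps.
  \/I total = (1 + 2 + ... + 13) + 13 = 91 + 13 = 104 nodes.
Total = 13 + 14 + 104 = 131

131


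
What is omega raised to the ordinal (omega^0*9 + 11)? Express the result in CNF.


omega^(omega^0*9 + 11):
omega^0 = 1, so the exponent is 9 + 11 = 20 (finite ordinal addition).
Result = omega^20, already a single CNF term.

omega^20


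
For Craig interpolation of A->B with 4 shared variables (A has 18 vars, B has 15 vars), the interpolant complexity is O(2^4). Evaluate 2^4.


Shared atoms = 4
Craig interpolant size bound = 2^4
= 16

16


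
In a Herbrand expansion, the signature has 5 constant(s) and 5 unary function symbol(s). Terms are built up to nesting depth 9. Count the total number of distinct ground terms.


Herbrand terms by depth:
Depth 0: 5 constants
Depth 1: 25 new terms (running total: 30)
Depth 2: 125 new terms (running total: 155)
Depth 3: 625 new terms (running total: 780)
Depth 4: 3125 new terms (running total: 3905)
Depth 5: 15625 new terms (running total: 19530)
Depth 6: 78125 new terms (running total: 97655)
Depth 7: 390625 new terms (running total: 488280)
Depth 8: 1953125 new terms (running total: 2441405)
Depth 9: 9765625 new terms (running total: 12207030)
Total distinct ground terms = 12207030

12207030


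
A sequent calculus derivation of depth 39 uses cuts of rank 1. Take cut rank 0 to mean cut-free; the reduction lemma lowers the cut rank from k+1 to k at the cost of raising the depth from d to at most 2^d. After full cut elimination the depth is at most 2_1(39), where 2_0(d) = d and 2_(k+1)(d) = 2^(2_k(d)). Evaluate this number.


Each rank reduction sends depth d to at most 2^d; cut rank r needs r reductions.
2_0(39) = 39
2_1(39) = 2^39 = 549755813888
Cut-free depth bound = 549755813888

549755813888


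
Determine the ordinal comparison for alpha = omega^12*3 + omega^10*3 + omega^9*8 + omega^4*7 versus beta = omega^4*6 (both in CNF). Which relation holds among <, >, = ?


Compare term by term from highest exponent:
alpha = omega^12*3 + omega^10*3 + omega^9*8 + omega^4*7
beta = omega^4*6
Term 1: alpha has omega^12*3, beta has omega^4*6
Term 2: alpha has omega^10*3, beta has omega^0*0
Term 3: alpha has omega^9*8, beta has omega^0*0
Term 4: alpha has omega^4*7, beta has omega^0*0
Result: alpha > beta

alpha > beta


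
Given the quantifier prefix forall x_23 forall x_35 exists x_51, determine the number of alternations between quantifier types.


Walk the prefix and count type changes:
  position 1: forall -> forall
  position 2: forall -> exists <-- alternation
Total alternations = 1

1


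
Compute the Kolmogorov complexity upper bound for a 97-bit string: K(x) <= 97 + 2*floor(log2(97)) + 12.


floor(log2(97)) = 6
2 * 6 = 12
K(x) <= 97 + 12 + 12 = 121

121


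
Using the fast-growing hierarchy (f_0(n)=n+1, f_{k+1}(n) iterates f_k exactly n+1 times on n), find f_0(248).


f_0(248) = 248 + 1 = 249

249


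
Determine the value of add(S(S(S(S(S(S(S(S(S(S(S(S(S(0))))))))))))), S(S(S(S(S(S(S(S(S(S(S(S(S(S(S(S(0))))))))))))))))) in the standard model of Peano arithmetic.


add(S^13(0), S^16(0)):
S^13(0) = 13
S^16(0) = 16
13 + 16 = 29

29


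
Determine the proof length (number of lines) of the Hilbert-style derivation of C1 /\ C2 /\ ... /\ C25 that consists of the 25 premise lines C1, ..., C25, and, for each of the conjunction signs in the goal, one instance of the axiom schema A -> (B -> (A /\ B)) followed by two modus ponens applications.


Conjoining 25 premises:
- 25 premise lines
- the goal has 24 conjunction signs; each costs 1 axiom instance + 2 MP = 3 lines: 3 * 24 = 72
Total = 25 + 72 = 97 lines.

97


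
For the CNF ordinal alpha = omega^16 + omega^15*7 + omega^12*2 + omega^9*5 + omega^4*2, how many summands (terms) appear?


CNF: omega^16 + omega^15*7 + omega^12*2 + omega^9*5 + omega^4*2
Count the summands separated by '+':
  term 1: omega^16
  term 2: omega^15*7
  term 3: omega^12*2
  term 4: omega^9*5
  term 5: omega^4*2
Total terms = 5

5


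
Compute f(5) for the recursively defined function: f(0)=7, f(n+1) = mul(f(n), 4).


f(0) = 7
f(1) = mul(f(0), 4) = mul(7, 4) = 28
f(2) = mul(f(1), 4) = mul(28, 4) = 112
f(3) = mul(f(2), 4) = mul(112, 4) = 448
f(4) = mul(f(3), 4) = mul(448, 4) = 1792
f(5) = mul(f(4), 4) = mul(1792, 4) = 7168


7168


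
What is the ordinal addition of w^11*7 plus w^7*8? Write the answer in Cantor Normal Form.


Ordinal addition w^11*7 + w^7*8:
Leading exponent of alpha (11) > leading exponent of beta (7).
Since alpha's term has higher exponent than beta's leading term,
the sum is simply alpha followed by beta.
Result = w^11*7 + w^7*8

w^11*7 + w^7*8


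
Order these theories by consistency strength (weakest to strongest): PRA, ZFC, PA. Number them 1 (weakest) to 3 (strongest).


Ordering by consistency strength:
1. PRA
2. PA
3. ZFC


PRA=1, ZFC=3, PA=2


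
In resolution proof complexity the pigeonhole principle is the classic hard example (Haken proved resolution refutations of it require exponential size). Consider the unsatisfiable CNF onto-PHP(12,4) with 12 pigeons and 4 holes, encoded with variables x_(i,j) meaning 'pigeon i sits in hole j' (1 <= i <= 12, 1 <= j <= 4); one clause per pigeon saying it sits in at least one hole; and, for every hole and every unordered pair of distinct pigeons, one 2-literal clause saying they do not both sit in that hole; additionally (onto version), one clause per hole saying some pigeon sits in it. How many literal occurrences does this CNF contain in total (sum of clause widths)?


onto-PHP(12,4): 12 pigeons, 4 holes, 12*4 = 48 variables.
- pigeon clauses: one per pigeon -> 12 clauses of width 4 -> 48 literals
- hole clauses: 4 holes * C(12,2) = 4 * 66 -> 264 clauses of width 2 -> 528 literals
- onto clauses: one per hole -> 4 clauses of width 12 -> 48 literals
Total literal occurrences = 48 + 528 + 48 = 624

624


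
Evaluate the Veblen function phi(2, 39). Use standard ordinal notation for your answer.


phi(2, 39):
phi(2, beta) = zeta_beta (the beta-th zeta number, fixed point of epsilon).
phi(2, 39) = zeta_39

zeta_39


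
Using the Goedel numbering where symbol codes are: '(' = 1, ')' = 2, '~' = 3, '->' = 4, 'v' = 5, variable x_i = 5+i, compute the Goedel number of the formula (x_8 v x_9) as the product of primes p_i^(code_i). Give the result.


Formula: (x_8 v x_9)
Symbol codes: [1, 13, 5, 14, 2]
Primes: [2, 3, 5, 7, 11]
p_1^1 = 2^1 = 2
p_2^13 = 3^13 = 1594323
p_3^5 = 5^5 = 3125
p_4^14 = 7^14 = 678223072849
p_5^2 = 11^2 = 121
Product = 817738149656463646668750

817738149656463646668750


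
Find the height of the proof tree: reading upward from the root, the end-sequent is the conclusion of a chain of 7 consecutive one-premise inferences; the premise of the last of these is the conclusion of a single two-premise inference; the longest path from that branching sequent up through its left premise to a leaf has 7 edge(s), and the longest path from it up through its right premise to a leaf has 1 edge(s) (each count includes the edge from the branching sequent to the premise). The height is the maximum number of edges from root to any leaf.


Longest path through the left premise: 7 edges (measured from the branching sequent)
Longest path through the right premise: 1 edges
Height of the subtree rooted at the branching sequent: max(7, 1) = 7
The branching sequent sits 7 edges above the root (the chain of one-premise inferences), so height = 7 + 7 = 14

14


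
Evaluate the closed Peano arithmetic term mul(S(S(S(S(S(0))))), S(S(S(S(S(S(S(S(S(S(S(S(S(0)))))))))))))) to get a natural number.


mul(S^5(0), S^13(0)):
S^5(0) = 5
S^13(0) = 13
5 * 13 = 65

65


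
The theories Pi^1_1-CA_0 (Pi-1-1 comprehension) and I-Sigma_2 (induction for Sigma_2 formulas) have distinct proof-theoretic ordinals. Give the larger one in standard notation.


Proof-theoretic ordinal of Pi^1_1-CA_0 (Pi-1-1 comprehension): psi_0(Omega_omega)
Proof-theoretic ordinal of I-Sigma_2 (induction for Sigma_2 formulas): omega^(omega^omega)
Comparing: omega^(omega^omega) < psi_0(Omega_omega).
The larger ordinal is psi_0(Omega_omega) (from Pi^1_1-CA_0 (Pi-1-1 comprehension)).

psi_0(Omega_omega)


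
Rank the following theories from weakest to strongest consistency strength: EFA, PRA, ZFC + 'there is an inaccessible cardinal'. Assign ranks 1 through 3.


Ordering by consistency strength:
1. EFA
2. PRA
3. ZFC + 'there is an inaccessible cardinal'


EFA=1, PRA=2, ZFC + 'there is an inaccessible cardinal'=3


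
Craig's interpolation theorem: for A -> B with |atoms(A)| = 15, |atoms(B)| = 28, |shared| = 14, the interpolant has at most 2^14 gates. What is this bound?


Shared atoms = 14
Craig interpolant size bound = 2^14
= 16384

16384


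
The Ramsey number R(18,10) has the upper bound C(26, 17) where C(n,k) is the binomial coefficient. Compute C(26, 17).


R(18,10) <= C(18+10-2, 18-1) = C(26, 17)
C(26, 17) = 26! / (17! * 9!)
= 3124550

3124550


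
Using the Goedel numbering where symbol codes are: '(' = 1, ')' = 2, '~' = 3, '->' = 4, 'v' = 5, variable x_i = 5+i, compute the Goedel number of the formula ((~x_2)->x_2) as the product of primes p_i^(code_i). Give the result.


Formula: ((~x_2)->x_2)
Symbol codes: [1, 1, 3, 7, 2, 4, 7, 2]
Primes: [2, 3, 5, 7, 11, 13, 17, 19]
p_1^1 = 2^1 = 2
p_2^1 = 3^1 = 3
p_3^3 = 5^3 = 125
p_4^7 = 7^7 = 823543
p_5^2 = 11^2 = 121
p_6^4 = 13^4 = 28561
p_7^7 = 17^7 = 410338673
p_8^2 = 19^2 = 361
Product = 316195710919759268597249250

316195710919759268597249250


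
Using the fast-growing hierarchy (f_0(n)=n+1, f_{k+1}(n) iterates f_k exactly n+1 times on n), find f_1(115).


f_1(115) = f_0^116(115)
f_0 adds 1 each time, applied 116 times.
f_1(115) = 115 + 116 = 231

231


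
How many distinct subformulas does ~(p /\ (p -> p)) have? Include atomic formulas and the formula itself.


Formula: ~(p /\ (p -> p))
Subformulas found:
  1. p
  2. (p -> p)
  3. (p /\ (p -> p))
  4. ~(p /\ (p -> p))
Total distinct subformulas = 4

4
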